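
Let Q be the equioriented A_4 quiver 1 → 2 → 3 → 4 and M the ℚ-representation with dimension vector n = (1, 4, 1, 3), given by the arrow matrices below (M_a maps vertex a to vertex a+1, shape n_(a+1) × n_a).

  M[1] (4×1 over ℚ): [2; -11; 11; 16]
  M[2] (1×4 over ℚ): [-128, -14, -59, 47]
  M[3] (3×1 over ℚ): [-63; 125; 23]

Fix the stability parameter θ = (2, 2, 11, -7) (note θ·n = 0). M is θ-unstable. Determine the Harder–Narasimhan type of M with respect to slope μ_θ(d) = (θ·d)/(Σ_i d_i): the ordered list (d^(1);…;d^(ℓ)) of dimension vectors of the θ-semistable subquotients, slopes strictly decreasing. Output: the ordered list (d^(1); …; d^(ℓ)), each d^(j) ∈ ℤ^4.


Barcode: M ≅ I[1,4], I[2,2]^3, I[4,4]^2. HN layers by μ_θ (2 steps, strictly decreasing):
  μ^(1)=2; μ^(2)=-7

((1, 4, 1, 1); (0, 0, 0, 2))


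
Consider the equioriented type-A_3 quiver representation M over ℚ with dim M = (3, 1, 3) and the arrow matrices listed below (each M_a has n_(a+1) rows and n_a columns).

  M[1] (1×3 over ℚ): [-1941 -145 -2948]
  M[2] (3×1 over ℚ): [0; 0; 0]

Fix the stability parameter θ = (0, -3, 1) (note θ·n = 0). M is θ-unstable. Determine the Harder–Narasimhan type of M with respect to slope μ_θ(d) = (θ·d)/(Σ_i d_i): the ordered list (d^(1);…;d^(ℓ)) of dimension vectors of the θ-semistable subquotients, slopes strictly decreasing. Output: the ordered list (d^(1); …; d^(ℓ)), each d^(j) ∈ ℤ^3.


Barcode: M ≅ I[1,1]^2, I[1,2], I[3,3]^3. HN layers by μ_θ (3 steps, strictly decreasing):
  μ^(1)=1; μ^(2)=0; μ^(3)=-3/2

((0, 0, 3); (2, 0, 0); (1, 1, 0))


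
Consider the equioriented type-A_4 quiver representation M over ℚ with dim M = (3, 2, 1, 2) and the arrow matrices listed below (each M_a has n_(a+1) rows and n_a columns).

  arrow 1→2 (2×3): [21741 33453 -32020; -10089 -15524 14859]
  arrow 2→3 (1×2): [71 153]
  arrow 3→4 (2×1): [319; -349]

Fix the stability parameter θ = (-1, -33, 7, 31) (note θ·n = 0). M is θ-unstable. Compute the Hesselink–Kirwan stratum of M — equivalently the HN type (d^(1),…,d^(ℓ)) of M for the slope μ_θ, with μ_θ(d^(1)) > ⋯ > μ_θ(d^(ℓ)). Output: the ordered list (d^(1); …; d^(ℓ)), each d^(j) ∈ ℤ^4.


Barcode: M ≅ I[1,1], I[1,2], I[1,4], I[4,4]. HN layers by μ_θ (4 steps, strictly decreasing):
  μ^(1)=31; μ^(2)=7; μ^(3)=-1; μ^(4)=-17

((0, 0, 0, 2); (0, 0, 1, 0); (1, 0, 0, 0); (2, 2, 0, 0))


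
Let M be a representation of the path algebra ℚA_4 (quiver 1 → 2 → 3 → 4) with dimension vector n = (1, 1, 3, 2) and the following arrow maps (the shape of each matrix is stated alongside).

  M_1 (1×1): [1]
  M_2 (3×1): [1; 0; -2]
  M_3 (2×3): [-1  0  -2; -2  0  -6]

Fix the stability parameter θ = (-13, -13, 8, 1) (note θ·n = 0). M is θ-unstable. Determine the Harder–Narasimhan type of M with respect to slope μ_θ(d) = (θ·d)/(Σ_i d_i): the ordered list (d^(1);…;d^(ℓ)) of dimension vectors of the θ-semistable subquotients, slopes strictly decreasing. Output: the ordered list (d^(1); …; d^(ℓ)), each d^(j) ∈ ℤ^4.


Interval decomposition of M: I[1,4], I[3,3], I[3,4].
HN type (ℓ=3): μ^(1)=8; μ^(2)=9/2; μ^(3)=-13

((0, 0, 1, 0); (0, 0, 2, 2); (1, 1, 0, 0))


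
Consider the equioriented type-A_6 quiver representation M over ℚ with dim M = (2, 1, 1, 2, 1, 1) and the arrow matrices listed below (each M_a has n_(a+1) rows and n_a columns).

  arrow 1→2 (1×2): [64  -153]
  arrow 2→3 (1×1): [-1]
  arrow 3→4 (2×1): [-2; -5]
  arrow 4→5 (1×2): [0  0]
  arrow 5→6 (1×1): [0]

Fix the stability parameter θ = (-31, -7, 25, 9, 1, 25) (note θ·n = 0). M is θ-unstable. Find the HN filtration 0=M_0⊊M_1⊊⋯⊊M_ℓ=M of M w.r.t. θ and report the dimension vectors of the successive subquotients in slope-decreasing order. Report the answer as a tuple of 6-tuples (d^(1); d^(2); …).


Barcode: M ≅ I[1,1], I[1,4], I[4,4], I[5,5], I[6,6]. HN layers by μ_θ (6 steps, strictly decreasing):
  μ^(1)=25; μ^(2)=17; μ^(3)=9; μ^(4)=1; μ^(5)=-7; μ^(6)=-31

((0, 0, 0, 0, 0, 1); (0, 0, 1, 1, 0, 0); (0, 0, 0, 1, 0, 0); (0, 0, 0, 0, 1, 0); (0, 1, 0, 0, 0, 0); (2, 0, 0, 0, 0, 0))


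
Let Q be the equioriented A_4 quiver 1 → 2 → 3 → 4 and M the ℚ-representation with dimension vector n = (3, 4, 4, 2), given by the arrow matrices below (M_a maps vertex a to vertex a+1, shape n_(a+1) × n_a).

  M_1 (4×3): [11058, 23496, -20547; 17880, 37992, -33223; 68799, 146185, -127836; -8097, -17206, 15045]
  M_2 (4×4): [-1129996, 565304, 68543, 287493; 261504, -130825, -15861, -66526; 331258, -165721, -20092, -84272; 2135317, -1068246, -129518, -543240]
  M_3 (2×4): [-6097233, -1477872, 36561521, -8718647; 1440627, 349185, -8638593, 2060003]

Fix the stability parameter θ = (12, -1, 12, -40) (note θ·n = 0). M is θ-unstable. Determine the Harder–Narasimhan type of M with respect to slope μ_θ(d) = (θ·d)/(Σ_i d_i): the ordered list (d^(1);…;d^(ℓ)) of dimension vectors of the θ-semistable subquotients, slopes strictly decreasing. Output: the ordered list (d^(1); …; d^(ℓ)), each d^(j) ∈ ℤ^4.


Via rank(M_{q-1}∘⋯∘M_p): M ≅ I[1,3], I[1,4]^2, I[2,3].
μ_θ-semistable layers: μ^(1)=12; μ^(2)=11/2; μ^(3)=-1; μ^(4)=-17/4

((0, 0, 2, 0); (1, 1, 0, 0); (0, 1, 0, 0); (2, 2, 2, 2))


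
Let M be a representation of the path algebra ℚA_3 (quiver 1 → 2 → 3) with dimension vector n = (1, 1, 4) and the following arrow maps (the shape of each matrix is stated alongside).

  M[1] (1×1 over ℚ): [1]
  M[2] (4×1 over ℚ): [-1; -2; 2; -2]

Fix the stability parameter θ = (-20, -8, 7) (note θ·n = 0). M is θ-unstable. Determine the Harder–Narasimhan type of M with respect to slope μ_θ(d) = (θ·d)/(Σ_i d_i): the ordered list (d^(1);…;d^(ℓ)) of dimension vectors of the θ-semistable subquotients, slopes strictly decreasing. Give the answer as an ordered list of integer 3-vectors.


Via rank(M_{q-1}∘⋯∘M_p): M ≅ I[1,3], I[3,3]^3.
μ_θ-semistable layers: μ^(1)=7; μ^(2)=-8; μ^(3)=-20

((0, 0, 4); (0, 1, 0); (1, 0, 0))


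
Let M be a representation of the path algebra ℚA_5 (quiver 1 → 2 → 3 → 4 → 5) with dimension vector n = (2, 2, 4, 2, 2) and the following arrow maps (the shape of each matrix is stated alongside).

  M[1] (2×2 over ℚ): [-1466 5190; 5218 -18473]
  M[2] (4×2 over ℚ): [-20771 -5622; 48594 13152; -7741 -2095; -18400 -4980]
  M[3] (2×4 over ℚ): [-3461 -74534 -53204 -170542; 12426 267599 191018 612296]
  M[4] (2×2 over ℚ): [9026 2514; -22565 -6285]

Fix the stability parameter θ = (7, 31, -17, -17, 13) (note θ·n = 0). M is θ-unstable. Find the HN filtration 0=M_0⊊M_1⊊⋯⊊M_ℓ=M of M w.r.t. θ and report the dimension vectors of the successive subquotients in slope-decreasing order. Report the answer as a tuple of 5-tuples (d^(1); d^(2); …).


Via rank(M_{q-1}∘⋯∘M_p): M ≅ I[1,4], I[1,5], I[3,3]^2, I[5,5].
μ_θ-semistable layers: μ^(1)=13; μ^(2)=1; μ^(3)=-17

((0, 0, 0, 0, 2); (2, 2, 2, 2, 0); (0, 0, 2, 0, 0))


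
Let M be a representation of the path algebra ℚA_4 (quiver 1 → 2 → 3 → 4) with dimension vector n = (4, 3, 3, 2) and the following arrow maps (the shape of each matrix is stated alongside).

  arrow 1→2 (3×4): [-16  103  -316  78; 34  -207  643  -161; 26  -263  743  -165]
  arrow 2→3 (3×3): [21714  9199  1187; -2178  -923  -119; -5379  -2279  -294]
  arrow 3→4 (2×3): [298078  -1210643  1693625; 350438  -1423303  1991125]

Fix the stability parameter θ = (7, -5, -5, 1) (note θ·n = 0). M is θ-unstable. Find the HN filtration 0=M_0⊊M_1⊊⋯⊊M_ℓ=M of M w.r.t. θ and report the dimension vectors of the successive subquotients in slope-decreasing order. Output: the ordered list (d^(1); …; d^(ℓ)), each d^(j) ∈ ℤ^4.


Barcode: M ≅ I[1,1]^2, I[1,3], I[1,4], I[2,2], I[3,3], I[4,4]. HN layers by μ_θ (4 steps, strictly decreasing):
  μ^(1)=7; μ^(2)=1; μ^(3)=-1; μ^(4)=-5

((2, 0, 0, 0); (0, 0, 0, 2); (2, 2, 2, 0); (0, 1, 1, 0))


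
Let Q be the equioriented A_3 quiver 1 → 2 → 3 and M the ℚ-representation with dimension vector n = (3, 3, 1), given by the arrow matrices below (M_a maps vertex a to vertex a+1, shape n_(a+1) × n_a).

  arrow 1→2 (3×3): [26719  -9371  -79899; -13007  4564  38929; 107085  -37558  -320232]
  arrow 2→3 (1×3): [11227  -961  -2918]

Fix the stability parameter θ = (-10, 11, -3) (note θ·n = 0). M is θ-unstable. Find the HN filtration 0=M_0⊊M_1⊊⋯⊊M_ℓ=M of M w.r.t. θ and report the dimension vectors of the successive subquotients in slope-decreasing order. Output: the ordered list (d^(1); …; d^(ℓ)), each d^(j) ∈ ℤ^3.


Via rank(M_{q-1}∘⋯∘M_p): M ≅ I[1,2]^2, I[1,3].
μ_θ-semistable layers: μ^(1)=11; μ^(2)=4; μ^(3)=-10

((0, 2, 0); (0, 1, 1); (3, 0, 0))


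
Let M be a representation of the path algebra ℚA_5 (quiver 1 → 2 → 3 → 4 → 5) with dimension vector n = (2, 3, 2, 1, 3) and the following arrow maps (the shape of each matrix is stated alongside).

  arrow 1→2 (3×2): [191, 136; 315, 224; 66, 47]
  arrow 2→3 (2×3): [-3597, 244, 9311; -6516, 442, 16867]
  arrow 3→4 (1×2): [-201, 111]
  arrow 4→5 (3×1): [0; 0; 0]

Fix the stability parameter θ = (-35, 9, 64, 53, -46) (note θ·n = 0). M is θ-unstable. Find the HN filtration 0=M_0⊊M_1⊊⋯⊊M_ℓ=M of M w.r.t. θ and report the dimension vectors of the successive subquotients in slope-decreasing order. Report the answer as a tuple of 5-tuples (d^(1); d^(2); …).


Interval decomposition of M: I[1,3], I[1,4], I[2,2], I[5,5]^3.
HN type (ℓ=5): μ^(1)=64; μ^(2)=117/2; μ^(3)=9; μ^(4)=-35; μ^(5)=-46

((0, 0, 1, 0, 0); (0, 0, 1, 1, 0); (0, 3, 0, 0, 0); (2, 0, 0, 0, 0); (0, 0, 0, 0, 3))


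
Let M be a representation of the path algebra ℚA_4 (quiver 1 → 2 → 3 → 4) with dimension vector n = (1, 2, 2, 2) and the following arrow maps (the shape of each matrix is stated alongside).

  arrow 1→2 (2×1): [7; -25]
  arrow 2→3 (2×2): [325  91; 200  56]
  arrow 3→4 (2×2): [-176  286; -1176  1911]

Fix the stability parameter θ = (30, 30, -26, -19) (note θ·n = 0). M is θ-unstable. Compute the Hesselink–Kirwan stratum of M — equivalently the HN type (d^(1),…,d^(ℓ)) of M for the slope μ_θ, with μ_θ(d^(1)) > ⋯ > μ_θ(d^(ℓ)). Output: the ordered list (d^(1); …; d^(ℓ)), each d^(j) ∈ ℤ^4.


Barcode: M ≅ I[1,2], I[2,3], I[3,4], I[4,4]. HN layers by μ_θ (4 steps, strictly decreasing):
  μ^(1)=30; μ^(2)=2; μ^(3)=-19; μ^(4)=-26

((1, 1, 0, 0); (0, 1, 1, 0); (0, 0, 0, 2); (0, 0, 1, 0))


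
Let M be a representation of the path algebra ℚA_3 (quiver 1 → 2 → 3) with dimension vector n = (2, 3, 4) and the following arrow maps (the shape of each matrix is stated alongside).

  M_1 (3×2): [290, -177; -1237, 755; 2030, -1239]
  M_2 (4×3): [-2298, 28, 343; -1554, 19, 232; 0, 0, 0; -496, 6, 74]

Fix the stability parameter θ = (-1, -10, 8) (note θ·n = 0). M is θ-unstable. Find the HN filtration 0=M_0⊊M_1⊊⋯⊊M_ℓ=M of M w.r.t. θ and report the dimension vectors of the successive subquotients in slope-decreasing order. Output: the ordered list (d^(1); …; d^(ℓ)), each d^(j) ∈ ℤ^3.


Via rank(M_{q-1}∘⋯∘M_p): M ≅ I[1,3]^2, I[2,2], I[3,3]^2.
μ_θ-semistable layers: μ^(1)=8; μ^(2)=-11/2; μ^(3)=-10

((0, 0, 4); (2, 2, 0); (0, 1, 0))


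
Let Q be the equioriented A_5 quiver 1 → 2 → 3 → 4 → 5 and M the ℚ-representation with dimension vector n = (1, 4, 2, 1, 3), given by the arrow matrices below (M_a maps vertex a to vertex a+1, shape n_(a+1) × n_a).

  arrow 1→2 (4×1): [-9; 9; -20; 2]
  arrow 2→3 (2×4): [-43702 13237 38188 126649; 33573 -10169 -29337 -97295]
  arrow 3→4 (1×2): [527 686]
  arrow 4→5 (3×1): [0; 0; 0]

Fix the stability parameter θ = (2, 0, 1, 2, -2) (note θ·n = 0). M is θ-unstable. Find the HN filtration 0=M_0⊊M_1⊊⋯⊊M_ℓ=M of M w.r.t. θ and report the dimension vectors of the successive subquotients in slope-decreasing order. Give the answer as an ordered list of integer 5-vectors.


Via rank(M_{q-1}∘⋯∘M_p): M ≅ I[1,4], I[2,2]^2, I[2,3], I[5,5]^3.
μ_θ-semistable layers: μ^(1)=2; μ^(2)=1; μ^(3)=0; μ^(4)=-2

((0, 0, 0, 1, 0); (1, 1, 2, 0, 0); (0, 3, 0, 0, 0); (0, 0, 0, 0, 3))


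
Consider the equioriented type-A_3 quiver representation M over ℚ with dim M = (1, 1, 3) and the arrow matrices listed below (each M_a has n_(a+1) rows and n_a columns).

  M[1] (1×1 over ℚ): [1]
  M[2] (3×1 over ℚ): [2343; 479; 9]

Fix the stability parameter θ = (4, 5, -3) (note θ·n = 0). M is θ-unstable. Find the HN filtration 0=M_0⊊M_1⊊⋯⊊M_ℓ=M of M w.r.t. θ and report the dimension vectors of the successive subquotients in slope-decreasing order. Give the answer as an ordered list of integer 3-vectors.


Interval decomposition of M: I[1,3], I[3,3]^2.
HN type (ℓ=2): μ^(1)=2; μ^(2)=-3

((1, 1, 1); (0, 0, 2))


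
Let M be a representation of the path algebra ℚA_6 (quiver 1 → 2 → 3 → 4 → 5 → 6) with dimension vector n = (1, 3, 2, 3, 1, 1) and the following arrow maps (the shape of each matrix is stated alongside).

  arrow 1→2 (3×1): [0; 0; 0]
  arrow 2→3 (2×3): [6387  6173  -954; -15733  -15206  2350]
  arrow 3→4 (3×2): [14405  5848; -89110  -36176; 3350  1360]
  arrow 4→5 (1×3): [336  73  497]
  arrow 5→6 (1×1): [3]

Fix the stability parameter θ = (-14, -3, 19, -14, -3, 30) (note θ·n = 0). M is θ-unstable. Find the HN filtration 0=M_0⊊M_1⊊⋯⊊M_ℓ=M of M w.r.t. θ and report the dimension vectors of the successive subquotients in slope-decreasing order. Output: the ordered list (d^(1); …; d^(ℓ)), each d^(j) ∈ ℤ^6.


Interval decomposition of M: I[1,1], I[2,2], I[2,3], I[2,4], I[4,4], I[4,6].
HN type (ℓ=5): μ^(1)=30; μ^(2)=19; μ^(3)=5/2; μ^(4)=-3; μ^(5)=-14

((0, 0, 0, 0, 0, 1); (0, 0, 1, 0, 0, 0); (0, 0, 1, 1, 0, 0); (0, 3, 0, 0, 1, 0); (1, 0, 0, 2, 0, 0))


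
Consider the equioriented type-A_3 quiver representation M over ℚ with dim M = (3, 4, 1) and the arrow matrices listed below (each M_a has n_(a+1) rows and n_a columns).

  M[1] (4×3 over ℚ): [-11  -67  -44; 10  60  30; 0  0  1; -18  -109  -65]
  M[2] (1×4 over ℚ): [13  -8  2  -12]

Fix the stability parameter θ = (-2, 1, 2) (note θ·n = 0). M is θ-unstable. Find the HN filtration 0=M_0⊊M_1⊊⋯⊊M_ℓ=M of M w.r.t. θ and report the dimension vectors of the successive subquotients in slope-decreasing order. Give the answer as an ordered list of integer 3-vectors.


Barcode: M ≅ I[1,2]^2, I[1,3], I[2,2]. HN layers by μ_θ (3 steps, strictly decreasing):
  μ^(1)=2; μ^(2)=1; μ^(3)=-2

((0, 0, 1); (0, 4, 0); (3, 0, 0))


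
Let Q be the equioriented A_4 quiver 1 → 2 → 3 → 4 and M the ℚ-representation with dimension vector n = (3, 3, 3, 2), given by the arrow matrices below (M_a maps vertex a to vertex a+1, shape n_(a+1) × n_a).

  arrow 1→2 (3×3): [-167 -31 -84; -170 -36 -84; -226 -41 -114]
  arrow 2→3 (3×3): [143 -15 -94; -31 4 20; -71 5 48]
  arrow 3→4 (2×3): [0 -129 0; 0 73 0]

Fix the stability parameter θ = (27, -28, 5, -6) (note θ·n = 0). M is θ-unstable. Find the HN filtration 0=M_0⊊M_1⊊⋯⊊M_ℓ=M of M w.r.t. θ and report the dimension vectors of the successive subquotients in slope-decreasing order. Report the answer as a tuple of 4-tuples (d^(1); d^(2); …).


Interval decomposition of M: I[1,1], I[1,3], I[1,4], I[2,3], I[4,4].
HN type (ℓ=5): μ^(1)=27; μ^(2)=5; μ^(3)=-1/2; μ^(4)=-6; μ^(5)=-28

((1, 0, 0, 0); (0, 0, 2, 0); (2, 2, 1, 1); (0, 0, 0, 1); (0, 1, 0, 0))


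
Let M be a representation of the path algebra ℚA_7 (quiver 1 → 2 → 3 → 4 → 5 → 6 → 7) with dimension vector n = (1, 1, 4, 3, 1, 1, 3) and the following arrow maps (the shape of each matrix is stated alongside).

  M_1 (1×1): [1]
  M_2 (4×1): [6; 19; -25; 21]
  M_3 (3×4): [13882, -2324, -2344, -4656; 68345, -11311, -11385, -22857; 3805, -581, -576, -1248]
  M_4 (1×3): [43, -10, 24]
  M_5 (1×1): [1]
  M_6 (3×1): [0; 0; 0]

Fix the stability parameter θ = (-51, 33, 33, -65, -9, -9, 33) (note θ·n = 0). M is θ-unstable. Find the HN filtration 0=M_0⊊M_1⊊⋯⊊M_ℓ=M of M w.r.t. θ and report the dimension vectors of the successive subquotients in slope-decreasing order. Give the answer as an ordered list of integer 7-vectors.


Barcode: M ≅ I[1,6], I[3,3], I[3,4]^2, I[7,7]^3. HN layers by μ_θ (4 steps, strictly decreasing):
  μ^(1)=33; μ^(2)=-17/5; μ^(3)=-16; μ^(4)=-51

((0, 0, 1, 0, 0, 0, 3); (0, 1, 1, 1, 1, 1, 0); (0, 0, 2, 2, 0, 0, 0); (1, 0, 0, 0, 0, 0, 0))


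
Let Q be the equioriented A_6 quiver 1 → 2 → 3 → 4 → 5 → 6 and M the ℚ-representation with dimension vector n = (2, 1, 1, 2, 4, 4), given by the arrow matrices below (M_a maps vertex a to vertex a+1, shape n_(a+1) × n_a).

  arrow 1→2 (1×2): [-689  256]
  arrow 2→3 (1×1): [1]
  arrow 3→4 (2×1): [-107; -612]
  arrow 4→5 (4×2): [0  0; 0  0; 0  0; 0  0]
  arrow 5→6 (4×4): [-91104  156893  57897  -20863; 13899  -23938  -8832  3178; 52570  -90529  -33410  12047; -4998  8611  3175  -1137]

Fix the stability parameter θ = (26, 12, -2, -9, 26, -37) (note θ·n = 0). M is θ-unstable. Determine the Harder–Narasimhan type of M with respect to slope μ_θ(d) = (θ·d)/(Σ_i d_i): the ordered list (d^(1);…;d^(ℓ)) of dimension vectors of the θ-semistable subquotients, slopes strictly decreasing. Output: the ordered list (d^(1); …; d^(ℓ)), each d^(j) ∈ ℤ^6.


Interval decomposition of M: I[1,1], I[1,4], I[4,4], I[5,6]^4.
HN type (ℓ=4): μ^(1)=26; μ^(2)=27/4; μ^(3)=-11/2; μ^(4)=-9

((1, 0, 0, 0, 0, 0); (1, 1, 1, 1, 0, 0); (0, 0, 0, 0, 4, 4); (0, 0, 0, 1, 0, 0))


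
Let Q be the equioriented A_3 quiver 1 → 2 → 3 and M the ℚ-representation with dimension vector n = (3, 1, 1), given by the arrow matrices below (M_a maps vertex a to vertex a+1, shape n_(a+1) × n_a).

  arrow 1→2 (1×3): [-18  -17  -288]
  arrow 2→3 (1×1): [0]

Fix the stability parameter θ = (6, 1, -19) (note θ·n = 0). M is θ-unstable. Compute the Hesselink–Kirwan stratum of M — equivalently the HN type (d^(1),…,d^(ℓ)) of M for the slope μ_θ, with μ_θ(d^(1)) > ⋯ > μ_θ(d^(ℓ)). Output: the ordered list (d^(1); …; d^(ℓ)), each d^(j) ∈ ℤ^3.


Via rank(M_{q-1}∘⋯∘M_p): M ≅ I[1,1]^2, I[1,2], I[3,3].
μ_θ-semistable layers: μ^(1)=6; μ^(2)=7/2; μ^(3)=-19

((2, 0, 0); (1, 1, 0); (0, 0, 1))


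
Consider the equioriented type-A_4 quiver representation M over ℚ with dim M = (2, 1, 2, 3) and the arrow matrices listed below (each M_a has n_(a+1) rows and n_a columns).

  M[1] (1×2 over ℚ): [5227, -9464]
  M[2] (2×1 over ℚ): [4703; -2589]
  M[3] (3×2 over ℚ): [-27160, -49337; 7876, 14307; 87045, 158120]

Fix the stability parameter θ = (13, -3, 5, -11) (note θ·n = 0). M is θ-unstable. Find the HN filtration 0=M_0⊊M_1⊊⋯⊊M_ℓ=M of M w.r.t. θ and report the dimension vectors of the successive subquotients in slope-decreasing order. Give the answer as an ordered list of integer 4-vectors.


Barcode: M ≅ I[1,1], I[1,4], I[3,4], I[4,4]. HN layers by μ_θ (4 steps, strictly decreasing):
  μ^(1)=13; μ^(2)=1; μ^(3)=-3; μ^(4)=-11

((1, 0, 0, 0); (1, 1, 1, 1); (0, 0, 1, 1); (0, 0, 0, 1))


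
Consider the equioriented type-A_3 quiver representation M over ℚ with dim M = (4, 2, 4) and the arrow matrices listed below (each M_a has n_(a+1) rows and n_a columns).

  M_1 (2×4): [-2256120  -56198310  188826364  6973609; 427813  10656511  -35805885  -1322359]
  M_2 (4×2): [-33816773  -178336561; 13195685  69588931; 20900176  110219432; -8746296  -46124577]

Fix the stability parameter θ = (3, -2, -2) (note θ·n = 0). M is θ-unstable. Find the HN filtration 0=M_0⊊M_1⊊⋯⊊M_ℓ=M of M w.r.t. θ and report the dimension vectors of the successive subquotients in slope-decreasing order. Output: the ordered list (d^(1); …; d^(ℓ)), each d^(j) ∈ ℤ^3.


Interval decomposition of M: I[1,1]^2, I[1,3]^2, I[3,3]^2.
HN type (ℓ=3): μ^(1)=3; μ^(2)=-1/3; μ^(3)=-2

((2, 0, 0); (2, 2, 2); (0, 0, 2))


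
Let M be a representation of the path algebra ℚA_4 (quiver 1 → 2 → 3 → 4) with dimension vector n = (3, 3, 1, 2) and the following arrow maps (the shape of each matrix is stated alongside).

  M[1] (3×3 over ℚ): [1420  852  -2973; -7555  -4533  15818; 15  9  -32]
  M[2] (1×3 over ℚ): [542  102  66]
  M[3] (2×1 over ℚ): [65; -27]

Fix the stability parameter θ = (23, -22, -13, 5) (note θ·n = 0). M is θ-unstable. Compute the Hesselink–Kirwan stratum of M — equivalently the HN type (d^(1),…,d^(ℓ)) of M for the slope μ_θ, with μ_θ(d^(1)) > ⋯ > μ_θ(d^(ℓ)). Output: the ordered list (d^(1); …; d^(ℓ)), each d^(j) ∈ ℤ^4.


Interval decomposition of M: I[1,1], I[1,2], I[1,4], I[2,2], I[4,4].
HN type (ℓ=5): μ^(1)=23; μ^(2)=5; μ^(3)=1/2; μ^(4)=-4; μ^(5)=-22

((1, 0, 0, 0); (0, 0, 0, 2); (1, 1, 0, 0); (1, 1, 1, 0); (0, 1, 0, 0))


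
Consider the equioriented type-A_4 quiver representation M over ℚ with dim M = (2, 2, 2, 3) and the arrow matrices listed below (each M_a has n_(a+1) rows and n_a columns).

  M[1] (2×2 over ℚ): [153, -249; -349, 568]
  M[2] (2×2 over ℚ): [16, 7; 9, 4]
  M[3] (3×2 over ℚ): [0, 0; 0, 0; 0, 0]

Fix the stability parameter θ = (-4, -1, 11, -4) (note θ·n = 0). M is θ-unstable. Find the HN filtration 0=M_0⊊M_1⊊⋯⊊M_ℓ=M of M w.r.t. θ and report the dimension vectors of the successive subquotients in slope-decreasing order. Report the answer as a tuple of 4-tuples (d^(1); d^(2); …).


Barcode: M ≅ I[1,3]^2, I[4,4]^3. HN layers by μ_θ (3 steps, strictly decreasing):
  μ^(1)=11; μ^(2)=-1; μ^(3)=-4

((0, 0, 2, 0); (0, 2, 0, 0); (2, 0, 0, 3))


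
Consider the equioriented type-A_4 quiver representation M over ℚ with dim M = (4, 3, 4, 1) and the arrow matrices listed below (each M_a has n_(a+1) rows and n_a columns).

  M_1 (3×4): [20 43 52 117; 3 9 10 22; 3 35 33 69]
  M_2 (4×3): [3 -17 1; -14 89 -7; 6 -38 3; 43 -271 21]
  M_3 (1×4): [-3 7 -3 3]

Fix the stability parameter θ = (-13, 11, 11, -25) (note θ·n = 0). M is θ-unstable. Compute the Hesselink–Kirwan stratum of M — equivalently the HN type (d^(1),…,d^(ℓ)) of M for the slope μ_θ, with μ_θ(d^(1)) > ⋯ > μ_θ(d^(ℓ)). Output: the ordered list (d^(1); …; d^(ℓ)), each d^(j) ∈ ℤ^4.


Interval decomposition of M: I[1,1], I[1,3]^2, I[1,4], I[3,3].
HN type (ℓ=3): μ^(1)=11; μ^(2)=-1; μ^(3)=-13

((0, 2, 3, 0); (0, 1, 1, 1); (4, 0, 0, 0))


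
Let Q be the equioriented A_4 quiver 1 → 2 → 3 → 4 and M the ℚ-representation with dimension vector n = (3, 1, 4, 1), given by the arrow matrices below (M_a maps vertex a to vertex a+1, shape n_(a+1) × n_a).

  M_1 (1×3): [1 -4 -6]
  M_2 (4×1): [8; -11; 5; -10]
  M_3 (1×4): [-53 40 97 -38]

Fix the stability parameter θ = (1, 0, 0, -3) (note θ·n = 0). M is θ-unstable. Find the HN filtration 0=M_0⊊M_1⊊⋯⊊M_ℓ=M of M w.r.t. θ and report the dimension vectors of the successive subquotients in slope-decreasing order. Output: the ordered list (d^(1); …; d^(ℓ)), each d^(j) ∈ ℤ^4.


Barcode: M ≅ I[1,1]^2, I[1,4], I[3,3]^3. HN layers by μ_θ (3 steps, strictly decreasing):
  μ^(1)=1; μ^(2)=0; μ^(3)=-1/2

((2, 0, 0, 0); (0, 0, 3, 0); (1, 1, 1, 1))


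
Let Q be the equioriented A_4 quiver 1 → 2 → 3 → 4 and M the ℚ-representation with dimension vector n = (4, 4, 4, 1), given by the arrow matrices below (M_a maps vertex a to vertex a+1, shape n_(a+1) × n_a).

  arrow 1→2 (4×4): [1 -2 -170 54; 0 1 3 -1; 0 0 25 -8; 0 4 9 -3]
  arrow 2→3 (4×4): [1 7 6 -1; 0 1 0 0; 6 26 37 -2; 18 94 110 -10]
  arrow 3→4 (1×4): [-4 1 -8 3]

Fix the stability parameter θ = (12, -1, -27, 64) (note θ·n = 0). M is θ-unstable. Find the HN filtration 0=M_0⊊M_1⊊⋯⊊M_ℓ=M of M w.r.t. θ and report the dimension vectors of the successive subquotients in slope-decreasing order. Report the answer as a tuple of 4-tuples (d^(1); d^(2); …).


Barcode: M ≅ I[1,2], I[1,3]^2, I[1,4], I[3,3]. HN layers by μ_θ (4 steps, strictly decreasing):
  μ^(1)=64; μ^(2)=11/2; μ^(3)=-16/3; μ^(4)=-27

((0, 0, 0, 1); (1, 1, 0, 0); (3, 3, 3, 0); (0, 0, 1, 0))


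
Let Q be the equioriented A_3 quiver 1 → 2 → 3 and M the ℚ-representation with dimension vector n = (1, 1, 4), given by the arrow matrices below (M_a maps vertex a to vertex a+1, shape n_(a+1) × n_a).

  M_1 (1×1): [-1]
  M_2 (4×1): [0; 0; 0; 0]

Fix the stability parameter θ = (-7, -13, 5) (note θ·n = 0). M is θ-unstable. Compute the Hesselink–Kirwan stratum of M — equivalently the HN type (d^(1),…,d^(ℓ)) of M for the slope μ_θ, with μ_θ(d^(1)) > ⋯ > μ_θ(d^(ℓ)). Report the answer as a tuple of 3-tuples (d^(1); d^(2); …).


Via rank(M_{q-1}∘⋯∘M_p): M ≅ I[1,2], I[3,3]^4.
μ_θ-semistable layers: μ^(1)=5; μ^(2)=-10

((0, 0, 4); (1, 1, 0))


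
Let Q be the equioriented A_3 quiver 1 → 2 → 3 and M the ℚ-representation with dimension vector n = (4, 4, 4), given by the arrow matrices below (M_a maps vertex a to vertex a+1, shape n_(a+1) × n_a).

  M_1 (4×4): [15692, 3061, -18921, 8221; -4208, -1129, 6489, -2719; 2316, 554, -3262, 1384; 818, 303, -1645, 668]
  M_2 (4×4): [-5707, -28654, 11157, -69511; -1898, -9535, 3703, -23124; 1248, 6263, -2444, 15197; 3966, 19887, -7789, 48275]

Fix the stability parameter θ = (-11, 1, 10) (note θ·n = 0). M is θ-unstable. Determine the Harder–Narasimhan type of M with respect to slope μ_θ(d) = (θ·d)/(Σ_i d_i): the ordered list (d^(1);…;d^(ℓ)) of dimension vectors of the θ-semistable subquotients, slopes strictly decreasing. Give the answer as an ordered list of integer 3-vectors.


Interval decomposition of M: I[1,1]^2, I[1,3]^2, I[2,3]^2.
HN type (ℓ=3): μ^(1)=10; μ^(2)=1; μ^(3)=-11

((0, 0, 4); (0, 4, 0); (4, 0, 0))


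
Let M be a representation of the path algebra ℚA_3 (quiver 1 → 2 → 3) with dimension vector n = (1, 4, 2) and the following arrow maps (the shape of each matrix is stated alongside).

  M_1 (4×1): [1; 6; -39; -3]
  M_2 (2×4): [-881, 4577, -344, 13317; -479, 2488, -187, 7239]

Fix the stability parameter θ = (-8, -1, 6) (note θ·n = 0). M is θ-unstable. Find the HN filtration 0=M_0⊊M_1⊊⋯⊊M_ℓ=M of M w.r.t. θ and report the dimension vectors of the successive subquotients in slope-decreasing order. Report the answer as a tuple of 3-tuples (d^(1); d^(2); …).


Barcode: M ≅ I[1,3], I[2,2]^2, I[2,3]. HN layers by μ_θ (3 steps, strictly decreasing):
  μ^(1)=6; μ^(2)=-1; μ^(3)=-8

((0, 0, 2); (0, 4, 0); (1, 0, 0))


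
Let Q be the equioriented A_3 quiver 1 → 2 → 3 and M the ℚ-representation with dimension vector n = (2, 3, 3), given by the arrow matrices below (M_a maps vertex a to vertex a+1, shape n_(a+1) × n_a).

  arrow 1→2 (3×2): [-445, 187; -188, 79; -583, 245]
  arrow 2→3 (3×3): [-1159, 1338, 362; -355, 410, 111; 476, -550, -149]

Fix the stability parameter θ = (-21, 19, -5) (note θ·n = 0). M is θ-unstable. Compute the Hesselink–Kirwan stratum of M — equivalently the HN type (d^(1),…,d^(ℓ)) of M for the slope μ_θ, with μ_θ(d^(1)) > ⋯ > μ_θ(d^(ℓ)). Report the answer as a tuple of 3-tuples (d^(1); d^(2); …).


Interval decomposition of M: I[1,3]^2, I[2,3].
HN type (ℓ=2): μ^(1)=7; μ^(2)=-21

((0, 3, 3); (2, 0, 0))


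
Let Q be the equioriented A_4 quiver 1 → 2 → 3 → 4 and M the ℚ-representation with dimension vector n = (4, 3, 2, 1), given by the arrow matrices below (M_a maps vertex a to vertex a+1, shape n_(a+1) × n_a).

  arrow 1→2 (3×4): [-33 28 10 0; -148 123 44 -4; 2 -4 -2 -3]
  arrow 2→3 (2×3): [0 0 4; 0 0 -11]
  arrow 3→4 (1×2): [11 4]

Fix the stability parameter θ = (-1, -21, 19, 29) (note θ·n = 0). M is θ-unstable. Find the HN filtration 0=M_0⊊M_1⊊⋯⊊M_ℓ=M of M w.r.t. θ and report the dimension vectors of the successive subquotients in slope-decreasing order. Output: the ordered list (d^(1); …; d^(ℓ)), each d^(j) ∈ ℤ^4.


Via rank(M_{q-1}∘⋯∘M_p): M ≅ I[1,1], I[1,2]^2, I[1,3], I[3,4].
μ_θ-semistable layers: μ^(1)=29; μ^(2)=19; μ^(3)=-1; μ^(4)=-11

((0, 0, 0, 1); (0, 0, 2, 0); (1, 0, 0, 0); (3, 3, 0, 0))


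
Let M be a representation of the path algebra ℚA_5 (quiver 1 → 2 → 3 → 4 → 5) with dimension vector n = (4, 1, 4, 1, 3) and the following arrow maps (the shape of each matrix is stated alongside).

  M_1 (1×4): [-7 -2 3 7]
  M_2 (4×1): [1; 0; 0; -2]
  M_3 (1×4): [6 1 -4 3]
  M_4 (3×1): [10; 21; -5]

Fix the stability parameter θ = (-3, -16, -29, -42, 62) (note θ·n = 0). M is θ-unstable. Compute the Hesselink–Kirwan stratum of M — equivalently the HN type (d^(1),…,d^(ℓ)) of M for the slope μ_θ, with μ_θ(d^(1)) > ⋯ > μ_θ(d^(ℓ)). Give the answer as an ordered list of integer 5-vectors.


Barcode: M ≅ I[1,1]^3, I[1,3], I[3,3]^2, I[3,5], I[5,5]^2. HN layers by μ_θ (5 steps, strictly decreasing):
  μ^(1)=62; μ^(2)=-3; μ^(3)=-16; μ^(4)=-29; μ^(5)=-71/2

((0, 0, 0, 0, 3); (3, 0, 0, 0, 0); (1, 1, 1, 0, 0); (0, 0, 2, 0, 0); (0, 0, 1, 1, 0))


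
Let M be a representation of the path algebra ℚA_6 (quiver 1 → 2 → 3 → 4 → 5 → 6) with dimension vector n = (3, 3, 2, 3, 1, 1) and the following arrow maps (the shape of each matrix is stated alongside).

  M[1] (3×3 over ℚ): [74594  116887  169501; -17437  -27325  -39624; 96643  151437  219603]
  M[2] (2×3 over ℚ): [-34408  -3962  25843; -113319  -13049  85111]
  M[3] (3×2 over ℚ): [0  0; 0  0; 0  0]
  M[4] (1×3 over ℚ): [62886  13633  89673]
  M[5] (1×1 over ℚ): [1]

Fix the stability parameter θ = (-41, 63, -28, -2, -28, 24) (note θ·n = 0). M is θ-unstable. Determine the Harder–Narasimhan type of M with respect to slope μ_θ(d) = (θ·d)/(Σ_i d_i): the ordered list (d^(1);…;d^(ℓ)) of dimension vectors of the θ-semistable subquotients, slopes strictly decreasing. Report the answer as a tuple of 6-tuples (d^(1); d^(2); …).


Barcode: M ≅ I[1,2], I[1,3]^2, I[4,4]^2, I[4,6]. HN layers by μ_θ (6 steps, strictly decreasing):
  μ^(1)=63; μ^(2)=24; μ^(3)=35/2; μ^(4)=-2; μ^(5)=-15; μ^(6)=-41

((0, 1, 0, 0, 0, 0); (0, 0, 0, 0, 0, 1); (0, 2, 2, 0, 0, 0); (0, 0, 0, 2, 0, 0); (0, 0, 0, 1, 1, 0); (3, 0, 0, 0, 0, 0))


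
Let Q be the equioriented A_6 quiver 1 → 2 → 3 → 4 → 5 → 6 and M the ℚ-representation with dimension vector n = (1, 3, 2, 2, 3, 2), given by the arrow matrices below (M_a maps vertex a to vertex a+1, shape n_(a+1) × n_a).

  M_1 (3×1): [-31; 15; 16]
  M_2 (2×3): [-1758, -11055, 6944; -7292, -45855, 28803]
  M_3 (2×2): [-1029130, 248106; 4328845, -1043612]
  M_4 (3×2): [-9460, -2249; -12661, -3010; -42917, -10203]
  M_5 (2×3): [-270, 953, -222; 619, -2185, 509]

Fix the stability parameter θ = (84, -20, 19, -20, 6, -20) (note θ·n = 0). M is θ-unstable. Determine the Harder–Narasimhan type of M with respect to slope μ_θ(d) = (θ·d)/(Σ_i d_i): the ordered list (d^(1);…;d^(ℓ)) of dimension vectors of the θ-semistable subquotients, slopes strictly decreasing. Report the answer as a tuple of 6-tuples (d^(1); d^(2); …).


Interval decomposition of M: I[1,6], I[2,2], I[2,5], I[5,6].
HN type (ℓ=5): μ^(1)=49/6; μ^(2)=6; μ^(3)=-1/2; μ^(4)=-7; μ^(5)=-20

((1, 1, 1, 1, 1, 1); (0, 0, 0, 0, 1, 0); (0, 0, 1, 1, 0, 0); (0, 0, 0, 0, 1, 1); (0, 2, 0, 0, 0, 0))


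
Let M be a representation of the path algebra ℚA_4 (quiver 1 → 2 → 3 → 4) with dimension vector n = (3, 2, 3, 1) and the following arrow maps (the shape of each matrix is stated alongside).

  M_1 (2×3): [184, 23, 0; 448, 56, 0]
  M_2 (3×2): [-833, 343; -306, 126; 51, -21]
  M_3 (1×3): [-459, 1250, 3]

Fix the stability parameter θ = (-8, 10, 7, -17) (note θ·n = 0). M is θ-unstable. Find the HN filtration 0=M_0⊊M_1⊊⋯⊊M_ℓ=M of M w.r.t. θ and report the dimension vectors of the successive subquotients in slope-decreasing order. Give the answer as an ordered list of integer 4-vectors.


Barcode: M ≅ I[1,1]^2, I[1,3], I[2,2], I[3,3], I[3,4]. HN layers by μ_θ (5 steps, strictly decreasing):
  μ^(1)=10; μ^(2)=17/2; μ^(3)=7; μ^(4)=-5; μ^(5)=-8

((0, 1, 0, 0); (0, 1, 1, 0); (0, 0, 1, 0); (0, 0, 1, 1); (3, 0, 0, 0))


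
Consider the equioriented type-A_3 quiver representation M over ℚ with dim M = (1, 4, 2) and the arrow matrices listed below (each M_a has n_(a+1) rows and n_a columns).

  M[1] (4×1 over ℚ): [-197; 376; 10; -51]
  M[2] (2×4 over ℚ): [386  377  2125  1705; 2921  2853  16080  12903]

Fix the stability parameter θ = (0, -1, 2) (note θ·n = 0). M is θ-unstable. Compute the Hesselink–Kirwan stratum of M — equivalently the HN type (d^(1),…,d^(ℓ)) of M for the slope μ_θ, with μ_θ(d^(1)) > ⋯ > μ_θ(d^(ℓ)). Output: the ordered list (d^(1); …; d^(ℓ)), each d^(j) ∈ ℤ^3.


Barcode: M ≅ I[1,3], I[2,2]^2, I[2,3]. HN layers by μ_θ (3 steps, strictly decreasing):
  μ^(1)=2; μ^(2)=-1/2; μ^(3)=-1

((0, 0, 2); (1, 1, 0); (0, 3, 0))


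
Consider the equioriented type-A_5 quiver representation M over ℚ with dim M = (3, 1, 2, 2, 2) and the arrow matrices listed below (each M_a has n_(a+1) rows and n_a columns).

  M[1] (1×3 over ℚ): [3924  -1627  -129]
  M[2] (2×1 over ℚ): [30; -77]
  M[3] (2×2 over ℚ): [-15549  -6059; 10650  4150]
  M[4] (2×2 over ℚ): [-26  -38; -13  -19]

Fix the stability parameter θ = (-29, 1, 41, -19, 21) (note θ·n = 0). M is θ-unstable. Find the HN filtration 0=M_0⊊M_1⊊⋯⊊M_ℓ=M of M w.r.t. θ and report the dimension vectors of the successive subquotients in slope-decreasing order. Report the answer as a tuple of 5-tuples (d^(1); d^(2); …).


Via rank(M_{q-1}∘⋯∘M_p): M ≅ I[1,1]^2, I[1,5], I[3,3], I[4,4], I[5,5].
μ_θ-semistable layers: μ^(1)=41; μ^(2)=21; μ^(3)=11; μ^(4)=1; μ^(5)=-19; μ^(6)=-29

((0, 0, 1, 0, 0); (0, 0, 0, 0, 2); (0, 0, 1, 1, 0); (0, 1, 0, 0, 0); (0, 0, 0, 1, 0); (3, 0, 0, 0, 0))


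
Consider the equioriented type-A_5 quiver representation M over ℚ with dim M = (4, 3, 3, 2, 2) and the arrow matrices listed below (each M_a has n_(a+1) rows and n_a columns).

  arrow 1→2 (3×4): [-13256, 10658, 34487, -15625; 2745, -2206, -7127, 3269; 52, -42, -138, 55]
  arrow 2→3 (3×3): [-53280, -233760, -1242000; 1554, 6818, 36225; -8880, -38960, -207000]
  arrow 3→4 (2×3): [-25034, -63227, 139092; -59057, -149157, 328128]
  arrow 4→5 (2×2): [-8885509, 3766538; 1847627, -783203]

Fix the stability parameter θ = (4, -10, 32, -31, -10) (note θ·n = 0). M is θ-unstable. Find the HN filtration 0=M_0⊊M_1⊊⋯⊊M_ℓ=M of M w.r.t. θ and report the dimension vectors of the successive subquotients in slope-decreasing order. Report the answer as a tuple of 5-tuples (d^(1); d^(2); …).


Barcode: M ≅ I[1,1], I[1,2]^2, I[1,5], I[3,3], I[3,5]. HN layers by μ_θ (3 steps, strictly decreasing):
  μ^(1)=32; μ^(2)=4; μ^(3)=-3

((0, 0, 1, 0, 0); (1, 0, 0, 0, 0); (3, 3, 2, 2, 2))


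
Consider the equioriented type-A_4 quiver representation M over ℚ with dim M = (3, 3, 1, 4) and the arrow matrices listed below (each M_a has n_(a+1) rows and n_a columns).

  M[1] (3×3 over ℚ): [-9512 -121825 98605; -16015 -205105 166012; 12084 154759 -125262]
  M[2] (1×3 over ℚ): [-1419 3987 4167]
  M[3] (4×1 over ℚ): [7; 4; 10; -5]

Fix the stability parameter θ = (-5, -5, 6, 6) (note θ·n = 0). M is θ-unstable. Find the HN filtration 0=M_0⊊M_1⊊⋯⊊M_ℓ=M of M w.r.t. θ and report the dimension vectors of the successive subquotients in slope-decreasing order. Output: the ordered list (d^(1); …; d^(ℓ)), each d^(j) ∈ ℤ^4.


Via rank(M_{q-1}∘⋯∘M_p): M ≅ I[1,2]^2, I[1,4], I[4,4]^3.
μ_θ-semistable layers: μ^(1)=6; μ^(2)=-5

((0, 0, 1, 4); (3, 3, 0, 0))


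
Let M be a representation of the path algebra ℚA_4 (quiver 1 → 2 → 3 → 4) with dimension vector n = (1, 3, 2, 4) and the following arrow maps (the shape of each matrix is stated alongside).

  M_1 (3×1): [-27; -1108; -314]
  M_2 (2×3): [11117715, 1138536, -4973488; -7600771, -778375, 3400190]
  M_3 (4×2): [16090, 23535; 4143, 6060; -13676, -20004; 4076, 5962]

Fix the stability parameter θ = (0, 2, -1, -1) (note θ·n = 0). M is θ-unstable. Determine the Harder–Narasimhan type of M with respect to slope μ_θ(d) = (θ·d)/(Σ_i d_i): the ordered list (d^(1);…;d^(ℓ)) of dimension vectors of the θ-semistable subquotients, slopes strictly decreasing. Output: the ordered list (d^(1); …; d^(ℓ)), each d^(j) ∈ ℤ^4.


Barcode: M ≅ I[1,4], I[2,2], I[2,4], I[4,4]^2. HN layers by μ_θ (3 steps, strictly decreasing):
  μ^(1)=2; μ^(2)=0; μ^(3)=-1

((0, 1, 0, 0); (1, 2, 2, 2); (0, 0, 0, 2))


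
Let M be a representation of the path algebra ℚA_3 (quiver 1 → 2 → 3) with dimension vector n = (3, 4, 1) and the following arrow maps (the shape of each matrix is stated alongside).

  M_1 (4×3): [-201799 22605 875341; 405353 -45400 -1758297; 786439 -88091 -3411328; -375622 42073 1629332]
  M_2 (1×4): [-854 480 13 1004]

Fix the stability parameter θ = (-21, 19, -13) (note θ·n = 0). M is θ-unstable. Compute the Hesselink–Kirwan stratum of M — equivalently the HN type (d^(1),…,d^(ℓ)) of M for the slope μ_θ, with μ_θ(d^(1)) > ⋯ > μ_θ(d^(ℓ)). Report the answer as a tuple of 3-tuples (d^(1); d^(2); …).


Via rank(M_{q-1}∘⋯∘M_p): M ≅ I[1,2]^2, I[1,3], I[2,2].
μ_θ-semistable layers: μ^(1)=19; μ^(2)=3; μ^(3)=-21

((0, 3, 0); (0, 1, 1); (3, 0, 0))


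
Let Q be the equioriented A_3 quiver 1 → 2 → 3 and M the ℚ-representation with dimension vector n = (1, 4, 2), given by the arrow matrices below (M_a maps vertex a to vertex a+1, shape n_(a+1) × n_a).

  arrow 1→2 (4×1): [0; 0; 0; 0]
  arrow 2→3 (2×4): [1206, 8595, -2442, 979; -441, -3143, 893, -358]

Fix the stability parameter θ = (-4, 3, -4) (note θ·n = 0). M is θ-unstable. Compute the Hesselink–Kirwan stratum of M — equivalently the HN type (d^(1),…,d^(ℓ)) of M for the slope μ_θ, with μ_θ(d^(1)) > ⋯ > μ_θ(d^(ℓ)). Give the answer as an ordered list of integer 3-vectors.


Barcode: M ≅ I[1,1], I[2,2]^2, I[2,3]^2. HN layers by μ_θ (3 steps, strictly decreasing):
  μ^(1)=3; μ^(2)=-1/2; μ^(3)=-4

((0, 2, 0); (0, 2, 2); (1, 0, 0))


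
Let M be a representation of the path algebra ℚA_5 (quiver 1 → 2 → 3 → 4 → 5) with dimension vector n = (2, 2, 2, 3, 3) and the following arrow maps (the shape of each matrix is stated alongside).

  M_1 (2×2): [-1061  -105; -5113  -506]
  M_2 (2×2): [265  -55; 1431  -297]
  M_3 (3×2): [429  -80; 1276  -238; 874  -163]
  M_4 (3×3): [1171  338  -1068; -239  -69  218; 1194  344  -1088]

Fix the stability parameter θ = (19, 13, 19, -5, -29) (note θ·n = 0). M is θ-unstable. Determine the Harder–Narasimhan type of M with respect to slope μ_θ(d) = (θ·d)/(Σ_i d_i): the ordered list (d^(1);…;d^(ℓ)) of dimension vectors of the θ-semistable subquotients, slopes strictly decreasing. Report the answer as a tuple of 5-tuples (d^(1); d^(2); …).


Via rank(M_{q-1}∘⋯∘M_p): M ≅ I[1,2], I[1,5], I[3,4], I[4,5], I[5,5].
μ_θ-semistable layers: μ^(1)=16; μ^(2)=7; μ^(3)=17/5; μ^(4)=-17; μ^(5)=-29

((1, 1, 0, 0, 0); (0, 0, 1, 1, 0); (1, 1, 1, 1, 1); (0, 0, 0, 1, 1); (0, 0, 0, 0, 1))


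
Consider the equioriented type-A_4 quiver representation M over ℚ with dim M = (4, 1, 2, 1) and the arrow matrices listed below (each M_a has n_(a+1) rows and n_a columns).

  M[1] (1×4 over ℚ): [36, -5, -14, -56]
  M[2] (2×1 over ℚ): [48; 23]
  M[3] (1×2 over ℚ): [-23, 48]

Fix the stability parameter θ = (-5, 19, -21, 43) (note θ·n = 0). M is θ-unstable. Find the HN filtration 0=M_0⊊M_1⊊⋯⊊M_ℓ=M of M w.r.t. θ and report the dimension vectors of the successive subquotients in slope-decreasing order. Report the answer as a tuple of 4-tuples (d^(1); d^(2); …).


Interval decomposition of M: I[1,1]^3, I[1,3], I[3,4].
HN type (ℓ=4): μ^(1)=43; μ^(2)=-1; μ^(3)=-5; μ^(4)=-21

((0, 0, 0, 1); (0, 1, 1, 0); (4, 0, 0, 0); (0, 0, 1, 0))


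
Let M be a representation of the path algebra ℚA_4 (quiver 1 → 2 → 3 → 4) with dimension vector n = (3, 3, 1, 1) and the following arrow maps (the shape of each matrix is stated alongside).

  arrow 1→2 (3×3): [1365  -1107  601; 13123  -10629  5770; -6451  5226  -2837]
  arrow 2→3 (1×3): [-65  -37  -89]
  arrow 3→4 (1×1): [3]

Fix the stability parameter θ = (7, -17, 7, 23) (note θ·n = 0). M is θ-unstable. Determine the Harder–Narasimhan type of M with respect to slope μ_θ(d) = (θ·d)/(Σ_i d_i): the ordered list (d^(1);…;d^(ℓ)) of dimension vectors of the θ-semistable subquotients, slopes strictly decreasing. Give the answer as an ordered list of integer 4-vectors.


Via rank(M_{q-1}∘⋯∘M_p): M ≅ I[1,2]^2, I[1,4].
μ_θ-semistable layers: μ^(1)=23; μ^(2)=7; μ^(3)=-5

((0, 0, 0, 1); (0, 0, 1, 0); (3, 3, 0, 0))
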